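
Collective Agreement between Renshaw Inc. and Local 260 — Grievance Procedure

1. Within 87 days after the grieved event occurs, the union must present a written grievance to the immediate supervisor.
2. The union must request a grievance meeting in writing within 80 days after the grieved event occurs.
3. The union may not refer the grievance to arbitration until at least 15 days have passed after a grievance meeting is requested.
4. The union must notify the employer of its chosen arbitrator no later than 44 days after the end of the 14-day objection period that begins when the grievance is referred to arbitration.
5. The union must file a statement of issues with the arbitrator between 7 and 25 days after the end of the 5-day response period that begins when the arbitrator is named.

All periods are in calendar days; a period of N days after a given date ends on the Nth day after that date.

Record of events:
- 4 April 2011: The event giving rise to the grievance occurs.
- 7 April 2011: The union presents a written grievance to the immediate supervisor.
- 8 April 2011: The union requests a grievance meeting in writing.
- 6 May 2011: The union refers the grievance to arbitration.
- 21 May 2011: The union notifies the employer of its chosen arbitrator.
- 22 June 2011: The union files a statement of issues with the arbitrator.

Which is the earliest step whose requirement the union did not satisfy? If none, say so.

Step 5

Step 1: 87 days after 4 April 2011 (when the grieved event occurs) is 30 June 2011; 7 April 2011 is within that limit.
Step 2: 80 days after 4 April 2011 (when the grieved event occurs) is 23 June 2011; completed 8 April 2011, before the deadline.
Step 3: the earliest permitted date is 15 days after 8 April 2011 (when a grievance meeting is requested), i.e. 23 April 2011; done 6 May 2011 — permitted.
Step 4: 44 days after 20 May 2011 (end of the 14-day objection period, which began when the grievance is referred to arbitration on 6 May 2011) is 3 July 2011; 21 May 2011 is within that limit.
Step 5: the window is 7–25 days after 26 May 2011 (end of the 5-day response period, which began when the arbitrator is named on 21 May 2011), so 2 June 2011 through 20 June 2011; 22 June 2011 is 2 days past the end of the window.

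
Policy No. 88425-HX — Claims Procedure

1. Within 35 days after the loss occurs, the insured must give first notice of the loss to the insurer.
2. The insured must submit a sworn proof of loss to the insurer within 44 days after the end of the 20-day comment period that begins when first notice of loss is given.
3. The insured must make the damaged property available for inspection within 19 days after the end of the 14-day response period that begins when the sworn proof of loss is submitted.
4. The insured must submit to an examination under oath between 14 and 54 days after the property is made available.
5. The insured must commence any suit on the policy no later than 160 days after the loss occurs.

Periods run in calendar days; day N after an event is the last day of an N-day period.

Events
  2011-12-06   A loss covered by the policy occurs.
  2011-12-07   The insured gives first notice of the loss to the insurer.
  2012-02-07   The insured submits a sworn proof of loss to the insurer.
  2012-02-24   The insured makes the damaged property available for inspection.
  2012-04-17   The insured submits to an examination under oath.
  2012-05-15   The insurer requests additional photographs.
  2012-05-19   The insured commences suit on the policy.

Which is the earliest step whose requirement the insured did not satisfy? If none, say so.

Step 5

Step 1: 35 days after 2011-12-06 (when the loss occurs) is 2012-01-10; done 2011-12-07 — timely.
Step 2: 44 days after 2011-12-27 (end of the 20-day comment period, which began when first notice of loss is given on 2011-12-07) is 2012-02-09; 2012-02-07 is within that limit.
Step 3: 19 days after 2012-02-21 (end of the 14-day response period, which began when the sworn proof of loss is submitted on 2012-02-07) is 2012-03-11; 2012-02-24 is within that limit.
Step 4: the window is 14–54 days after 2012-02-24 (when the property is made available), so 2012-03-09 through 2012-04-18; 2012-04-17 falls inside that range.
Step 5: 160 days after 2011-12-06 (when the loss occurs) is 2012-05-14; not done until 2012-05-19, 5 days after the deadline.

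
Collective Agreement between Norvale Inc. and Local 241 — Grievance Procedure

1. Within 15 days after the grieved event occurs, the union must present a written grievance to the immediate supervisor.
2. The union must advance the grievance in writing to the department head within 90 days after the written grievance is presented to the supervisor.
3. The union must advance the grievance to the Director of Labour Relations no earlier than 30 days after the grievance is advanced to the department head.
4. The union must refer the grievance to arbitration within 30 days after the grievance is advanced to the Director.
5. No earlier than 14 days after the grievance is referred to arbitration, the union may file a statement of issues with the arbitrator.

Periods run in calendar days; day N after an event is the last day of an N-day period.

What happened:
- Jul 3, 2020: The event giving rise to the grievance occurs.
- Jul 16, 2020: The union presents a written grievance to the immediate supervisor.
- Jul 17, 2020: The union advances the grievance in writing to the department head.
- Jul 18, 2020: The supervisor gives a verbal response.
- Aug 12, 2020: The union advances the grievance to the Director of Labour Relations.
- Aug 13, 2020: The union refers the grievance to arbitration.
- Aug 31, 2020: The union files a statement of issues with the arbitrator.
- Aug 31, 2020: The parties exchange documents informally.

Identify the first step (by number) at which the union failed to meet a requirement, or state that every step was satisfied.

Step 1 — counting 15 days from Jul 3, 2020 (when the grieved event occurs) gives a deadline of Jul 18, 2020; Jul 16, 2020 is within that limit.
Step 2 — counting 90 days from Jul 16, 2020 (when the written grievance is presented to the supervisor) gives a deadline of Oct 14, 2020; Jul 17, 2020 is within that limit.
Step 3 — must wait 30 days from Jul 17, 2020 (when the grievance is advanced to the department head), so not before Aug 16, 2020; Aug 12, 2020 is 4 days before the earliest permitted date.
No need to go further; step 3 was not satisfied.

Step 3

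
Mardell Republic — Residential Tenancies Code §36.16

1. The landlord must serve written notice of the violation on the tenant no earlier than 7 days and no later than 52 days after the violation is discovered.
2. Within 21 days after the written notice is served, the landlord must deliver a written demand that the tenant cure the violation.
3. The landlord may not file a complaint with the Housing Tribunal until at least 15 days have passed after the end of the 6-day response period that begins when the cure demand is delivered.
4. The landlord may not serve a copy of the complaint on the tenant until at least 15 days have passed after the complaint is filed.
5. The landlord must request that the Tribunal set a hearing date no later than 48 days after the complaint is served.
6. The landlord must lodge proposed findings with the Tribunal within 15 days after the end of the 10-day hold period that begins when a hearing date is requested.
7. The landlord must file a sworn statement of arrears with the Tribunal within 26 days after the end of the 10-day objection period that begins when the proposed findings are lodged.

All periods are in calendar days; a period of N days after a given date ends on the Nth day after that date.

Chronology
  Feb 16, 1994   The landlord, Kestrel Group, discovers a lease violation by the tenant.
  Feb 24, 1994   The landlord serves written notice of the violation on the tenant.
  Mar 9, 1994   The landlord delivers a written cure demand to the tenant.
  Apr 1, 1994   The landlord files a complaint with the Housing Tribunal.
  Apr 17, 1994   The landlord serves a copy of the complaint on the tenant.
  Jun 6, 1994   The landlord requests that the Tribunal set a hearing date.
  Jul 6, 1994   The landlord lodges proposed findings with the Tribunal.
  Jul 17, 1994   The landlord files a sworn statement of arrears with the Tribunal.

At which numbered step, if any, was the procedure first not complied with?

(1) the permitted window runs from Feb 16, 1994 + 7 = Feb 23, 1994 to Feb 16, 1994 + 52 = Apr 9, 1994; done Feb 24, 1994 — within the window.
(2) due by Feb 24, 1994 + 21 days = Mar 17, 1994; completed Mar 9, 1994, before the deadline.
(3) permitted from Mar 15, 1994 + 15 days = Mar 30, 1994 onward; Apr 1, 1994 is on or after that date.
(4) permitted from Apr 1, 1994 + 15 days = Apr 16, 1994 onward; Apr 17, 1994 is on or after that date.
(5) due by Apr 17, 1994 + 48 days = Jun 4, 1994; Jun 6, 1994 misses that deadline by 2 days.
No need to go further; step 5 was not satisfied.

Step 5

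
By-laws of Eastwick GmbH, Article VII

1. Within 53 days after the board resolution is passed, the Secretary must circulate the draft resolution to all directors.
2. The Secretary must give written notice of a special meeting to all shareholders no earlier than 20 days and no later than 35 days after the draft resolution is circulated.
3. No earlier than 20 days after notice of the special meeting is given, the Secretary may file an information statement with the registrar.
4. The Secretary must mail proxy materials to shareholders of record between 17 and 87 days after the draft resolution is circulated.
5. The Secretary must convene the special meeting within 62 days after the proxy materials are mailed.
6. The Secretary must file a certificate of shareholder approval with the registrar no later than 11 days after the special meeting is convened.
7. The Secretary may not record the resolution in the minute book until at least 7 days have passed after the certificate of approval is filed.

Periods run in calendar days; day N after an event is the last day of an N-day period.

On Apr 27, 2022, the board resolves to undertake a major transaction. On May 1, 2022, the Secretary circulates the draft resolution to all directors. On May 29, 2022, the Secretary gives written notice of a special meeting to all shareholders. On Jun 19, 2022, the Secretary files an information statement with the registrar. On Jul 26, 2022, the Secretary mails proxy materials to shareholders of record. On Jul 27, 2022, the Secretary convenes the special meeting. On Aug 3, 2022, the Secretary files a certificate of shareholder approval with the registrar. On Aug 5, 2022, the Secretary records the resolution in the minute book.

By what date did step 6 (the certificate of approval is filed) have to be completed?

Step 6 runs from Jul 27, 2022, when the special meeting is convened. 11 days after Jul 27, 2022 is Aug 7, 2022.

Aug 7, 2022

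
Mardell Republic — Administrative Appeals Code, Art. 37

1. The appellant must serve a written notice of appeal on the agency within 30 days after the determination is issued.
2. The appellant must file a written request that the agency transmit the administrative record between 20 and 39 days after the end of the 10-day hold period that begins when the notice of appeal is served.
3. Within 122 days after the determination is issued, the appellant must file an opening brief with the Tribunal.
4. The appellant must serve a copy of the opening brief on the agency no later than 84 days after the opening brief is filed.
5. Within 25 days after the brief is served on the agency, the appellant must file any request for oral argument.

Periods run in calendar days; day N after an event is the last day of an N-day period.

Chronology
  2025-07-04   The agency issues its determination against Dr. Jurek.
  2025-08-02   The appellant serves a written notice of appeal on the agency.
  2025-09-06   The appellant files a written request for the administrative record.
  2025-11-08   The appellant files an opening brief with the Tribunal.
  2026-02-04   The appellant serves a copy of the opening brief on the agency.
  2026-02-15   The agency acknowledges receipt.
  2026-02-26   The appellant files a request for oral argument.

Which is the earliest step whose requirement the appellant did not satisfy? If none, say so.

Step 3

Step 1 — counting 30 days from 2025-07-04 (when the determination is issued) gives a deadline of 2025-08-03; 2025-08-02 is within that limit.
Step 2 — 20 and 39 days from 2025-08-12 (end of the 10-day hold period, which began when the notice of appeal is served on 2025-08-02) are 2025-09-01 and 2025-09-20 respectively; done 2025-09-06, which is between those dates.
Step 3 — counting 122 days from 2025-07-04 (when the determination is issued) gives a deadline of 2025-11-03; 2025-11-08 misses that deadline by 5 days.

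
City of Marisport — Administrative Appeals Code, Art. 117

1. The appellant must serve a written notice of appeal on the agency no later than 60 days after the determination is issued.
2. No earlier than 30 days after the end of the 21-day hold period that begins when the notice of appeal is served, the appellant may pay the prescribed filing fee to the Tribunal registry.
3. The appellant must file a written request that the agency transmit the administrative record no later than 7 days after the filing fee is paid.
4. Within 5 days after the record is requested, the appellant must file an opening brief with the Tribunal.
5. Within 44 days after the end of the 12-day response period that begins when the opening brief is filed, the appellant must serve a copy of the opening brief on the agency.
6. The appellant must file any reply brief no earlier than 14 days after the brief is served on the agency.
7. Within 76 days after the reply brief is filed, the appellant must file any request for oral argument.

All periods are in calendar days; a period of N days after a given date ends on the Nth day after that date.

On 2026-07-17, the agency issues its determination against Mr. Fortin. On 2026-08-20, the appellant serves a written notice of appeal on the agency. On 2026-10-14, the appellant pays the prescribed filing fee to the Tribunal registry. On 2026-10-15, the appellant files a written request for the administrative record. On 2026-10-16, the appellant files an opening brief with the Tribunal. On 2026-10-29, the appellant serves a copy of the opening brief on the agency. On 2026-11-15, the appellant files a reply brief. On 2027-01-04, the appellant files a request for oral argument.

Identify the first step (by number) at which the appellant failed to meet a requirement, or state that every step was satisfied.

None — every step was satisfied

Step 1 — counting 60 days from 2026-07-17 (when the determination is issued) gives a deadline of 2026-09-15; completed 2026-08-20, before the deadline.
Step 2 — must wait 30 days from 2026-09-10 (end of the 21-day hold period, which began when the notice of appeal is served on 2026-08-20), so not before 2026-10-10; 2026-10-14 is on or after that date.
Step 3 — counting 7 days from 2026-10-14 (when the filing fee is paid) gives a deadline of 2026-10-21; done 2026-10-15 — timely.
Step 4 — counting 5 days from 2026-10-15 (when the record is requested) gives a deadline of 2026-10-20; done 2026-10-16 — timely.
Step 5 — counting 44 days from 2026-10-28 (end of the 12-day response period, which began when the opening brief is filed on 2026-10-16) gives a deadline of 2026-12-11; completed 2026-10-29, before the deadline.
Step 6 — must wait 14 days from 2026-10-29 (when the brief is served on the agency), so not before 2026-11-12; done 2026-11-15 — permitted.
Step 7 — counting 76 days from 2026-11-15 (when the reply brief is filed) gives a deadline of 2027-01-30; 2027-01-04 is within that limit.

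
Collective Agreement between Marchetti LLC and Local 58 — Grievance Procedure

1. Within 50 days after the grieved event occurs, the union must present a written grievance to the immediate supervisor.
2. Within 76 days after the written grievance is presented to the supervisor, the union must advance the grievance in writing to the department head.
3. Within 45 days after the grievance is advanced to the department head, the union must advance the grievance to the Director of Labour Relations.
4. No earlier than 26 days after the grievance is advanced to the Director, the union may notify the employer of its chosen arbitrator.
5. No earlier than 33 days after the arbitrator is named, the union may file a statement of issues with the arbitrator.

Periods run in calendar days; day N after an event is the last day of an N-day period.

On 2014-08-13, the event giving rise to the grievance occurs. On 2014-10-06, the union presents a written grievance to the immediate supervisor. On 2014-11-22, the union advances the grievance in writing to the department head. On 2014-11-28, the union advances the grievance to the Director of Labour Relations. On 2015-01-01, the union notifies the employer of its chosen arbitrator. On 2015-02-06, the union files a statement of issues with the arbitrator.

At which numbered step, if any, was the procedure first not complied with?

Step 1 — counting 50 days from 2014-08-13 (when the grieved event occurs) gives a deadline of 2014-10-02; not done until 2014-10-06, 4 days after the deadline.

Step 1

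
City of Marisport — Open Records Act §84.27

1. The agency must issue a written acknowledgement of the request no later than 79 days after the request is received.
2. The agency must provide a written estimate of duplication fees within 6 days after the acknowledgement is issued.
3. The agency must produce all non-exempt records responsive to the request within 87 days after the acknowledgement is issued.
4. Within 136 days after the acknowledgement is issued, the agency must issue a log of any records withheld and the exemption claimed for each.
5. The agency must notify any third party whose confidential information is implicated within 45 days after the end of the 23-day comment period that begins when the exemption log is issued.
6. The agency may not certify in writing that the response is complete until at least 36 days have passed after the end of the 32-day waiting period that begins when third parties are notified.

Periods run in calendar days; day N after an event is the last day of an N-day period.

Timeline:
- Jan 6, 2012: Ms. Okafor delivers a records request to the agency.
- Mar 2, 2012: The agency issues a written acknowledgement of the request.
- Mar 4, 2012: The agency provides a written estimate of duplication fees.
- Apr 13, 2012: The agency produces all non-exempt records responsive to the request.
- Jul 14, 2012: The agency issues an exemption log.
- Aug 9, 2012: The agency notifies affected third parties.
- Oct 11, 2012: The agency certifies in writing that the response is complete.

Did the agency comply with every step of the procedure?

No

(1) due by Jan 6, 2012 + 79 days = Mar 25, 2012; completed Mar 2, 2012, before the deadline.
(2) due by Mar 2, 2012 + 6 days = Mar 8, 2012; done Mar 4, 2012 — timely.
(3) due by Mar 2, 2012 + 87 days = May 28, 2012; Apr 13, 2012 is within that limit.
(4) due by Mar 2, 2012 + 136 days = Jul 16, 2012; Jul 14, 2012 is within that limit.
(5) due by Aug 6, 2012 + 45 days = Sep 20, 2012; completed Aug 9, 2012, before the deadline.
(6) permitted from Sep 10, 2012 + 36 days = Oct 16, 2012 onward; Oct 11, 2012 is 5 days before the earliest permitted date.
Later steps need not be reached.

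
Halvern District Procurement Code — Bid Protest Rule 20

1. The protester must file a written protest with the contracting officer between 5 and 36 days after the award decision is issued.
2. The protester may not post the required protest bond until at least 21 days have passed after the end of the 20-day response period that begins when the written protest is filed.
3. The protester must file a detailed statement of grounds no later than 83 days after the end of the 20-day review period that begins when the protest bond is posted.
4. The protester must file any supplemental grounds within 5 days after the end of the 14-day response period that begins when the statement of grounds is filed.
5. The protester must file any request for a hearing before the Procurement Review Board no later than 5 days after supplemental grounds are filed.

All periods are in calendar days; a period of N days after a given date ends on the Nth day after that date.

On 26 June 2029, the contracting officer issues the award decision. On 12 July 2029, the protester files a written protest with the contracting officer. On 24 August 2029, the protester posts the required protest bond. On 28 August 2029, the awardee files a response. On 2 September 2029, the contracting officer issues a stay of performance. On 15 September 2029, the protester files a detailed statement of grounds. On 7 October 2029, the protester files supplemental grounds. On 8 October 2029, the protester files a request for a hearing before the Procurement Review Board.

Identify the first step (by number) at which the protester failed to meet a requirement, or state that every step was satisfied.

(1) the permitted window runs from 26 June 2029 + 5 = 1 July 2029 to 26 June 2029 + 36 = 1 August 2029; done 12 July 2029 — within the window.
(2) permitted from 1 August 2029 + 21 days = 22 August 2029 onward; done 24 August 2029, after the minimum wait.
(3) due by 13 September 2029 + 83 days = 5 December 2029; done 15 September 2029 — timely.
(4) due by 29 September 2029 + 5 days = 4 October 2029; done 7 October 2029 — 3 days late.
The analysis stops there.

Step 4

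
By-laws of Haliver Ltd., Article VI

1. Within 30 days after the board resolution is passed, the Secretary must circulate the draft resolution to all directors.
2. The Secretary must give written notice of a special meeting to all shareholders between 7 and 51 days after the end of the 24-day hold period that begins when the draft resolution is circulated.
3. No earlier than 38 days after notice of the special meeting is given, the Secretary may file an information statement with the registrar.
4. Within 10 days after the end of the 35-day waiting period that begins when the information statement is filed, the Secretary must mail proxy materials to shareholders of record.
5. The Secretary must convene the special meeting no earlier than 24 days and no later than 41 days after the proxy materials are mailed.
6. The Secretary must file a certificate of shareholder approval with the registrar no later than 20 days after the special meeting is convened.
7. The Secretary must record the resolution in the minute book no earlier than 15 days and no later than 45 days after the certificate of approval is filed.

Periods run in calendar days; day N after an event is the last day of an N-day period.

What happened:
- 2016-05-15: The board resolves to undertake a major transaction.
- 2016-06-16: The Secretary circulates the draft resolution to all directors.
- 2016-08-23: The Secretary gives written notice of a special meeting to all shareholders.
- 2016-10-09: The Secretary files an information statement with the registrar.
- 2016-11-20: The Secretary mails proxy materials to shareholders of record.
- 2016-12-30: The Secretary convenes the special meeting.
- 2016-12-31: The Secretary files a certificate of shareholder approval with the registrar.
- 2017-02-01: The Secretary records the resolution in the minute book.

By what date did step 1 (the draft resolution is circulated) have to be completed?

2016-06-14

Step 1 runs from 2016-05-15, when the board resolution is passed. 30 days after 2016-05-15 is 2016-06-14.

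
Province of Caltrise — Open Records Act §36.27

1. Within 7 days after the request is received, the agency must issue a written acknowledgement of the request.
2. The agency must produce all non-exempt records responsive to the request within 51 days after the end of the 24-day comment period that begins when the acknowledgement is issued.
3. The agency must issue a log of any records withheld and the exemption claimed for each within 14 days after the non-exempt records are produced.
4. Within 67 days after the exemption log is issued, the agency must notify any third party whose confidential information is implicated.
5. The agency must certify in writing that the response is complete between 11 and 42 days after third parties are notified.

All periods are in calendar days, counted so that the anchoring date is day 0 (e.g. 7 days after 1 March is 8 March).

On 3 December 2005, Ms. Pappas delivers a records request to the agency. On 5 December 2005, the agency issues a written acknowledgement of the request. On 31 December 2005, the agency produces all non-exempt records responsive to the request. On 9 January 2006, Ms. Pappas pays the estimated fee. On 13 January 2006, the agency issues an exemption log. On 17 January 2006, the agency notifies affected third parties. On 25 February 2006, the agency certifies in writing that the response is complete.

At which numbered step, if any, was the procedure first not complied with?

None — every step was satisfied

Step 1: 7 days after 3 December 2005 (when the request is received) is 10 December 2005; 5 December 2005 is within that limit.
Step 2: 51 days after 29 December 2005 (end of the 24-day comment period, which began when the acknowledgement is issued on 5 December 2005) is 18 February 2006; completed 31 December 2005, before the deadline.
Step 3: 14 days after 31 December 2005 (when the non-exempt records are produced) is 14 January 2006; completed 13 January 2006, before the deadline.
Step 4: 67 days after 13 January 2006 (when the exemption log is issued) is 21 March 2006; done 17 January 2006 — timely.
Step 5: the window is 11–42 days after 17 January 2006 (when third parties are notified), so 28 January 2006 through 28 February 2006; 25 February 2006 falls inside that range.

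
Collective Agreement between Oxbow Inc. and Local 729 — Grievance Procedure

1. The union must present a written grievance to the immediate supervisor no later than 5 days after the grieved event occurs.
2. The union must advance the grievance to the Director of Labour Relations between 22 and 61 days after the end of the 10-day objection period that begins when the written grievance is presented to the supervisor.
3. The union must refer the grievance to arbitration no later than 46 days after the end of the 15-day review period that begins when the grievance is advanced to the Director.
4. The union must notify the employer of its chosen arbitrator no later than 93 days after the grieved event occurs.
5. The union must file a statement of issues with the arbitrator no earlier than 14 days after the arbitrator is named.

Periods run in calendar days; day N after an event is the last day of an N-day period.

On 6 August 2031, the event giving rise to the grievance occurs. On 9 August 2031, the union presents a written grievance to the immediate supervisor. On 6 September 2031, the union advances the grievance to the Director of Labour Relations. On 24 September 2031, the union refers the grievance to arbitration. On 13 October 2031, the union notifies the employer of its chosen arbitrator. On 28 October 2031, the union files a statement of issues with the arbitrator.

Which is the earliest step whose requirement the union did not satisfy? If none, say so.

Step 1: 5 days after 6 August 2031 (when the grieved event occurs) is 11 August 2031; done 9 August 2031 — timely.
Step 2: the window is 22–61 days after 19 August 2031 (end of the 10-day objection period, which began when the written grievance is presented to the supervisor on 9 August 2031), so 10 September 2031 through 19 October 2031; done 6 September 2031 — 4 days before the window opened.
No need to go further; step 2 was not satisfied.

Step 2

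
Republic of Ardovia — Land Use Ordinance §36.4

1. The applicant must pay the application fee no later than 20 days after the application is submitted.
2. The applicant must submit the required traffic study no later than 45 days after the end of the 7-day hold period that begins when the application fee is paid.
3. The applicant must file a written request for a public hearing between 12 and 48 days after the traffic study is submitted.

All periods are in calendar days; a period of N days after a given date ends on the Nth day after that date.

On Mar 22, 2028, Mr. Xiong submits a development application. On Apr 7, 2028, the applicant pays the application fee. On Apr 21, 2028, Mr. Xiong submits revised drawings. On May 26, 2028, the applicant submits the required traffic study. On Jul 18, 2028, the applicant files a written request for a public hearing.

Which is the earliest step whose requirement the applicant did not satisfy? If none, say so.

(1) due by Mar 22, 2028 + 20 days = Apr 11, 2028; completed Apr 7, 2028, before the deadline.
(2) due by Apr 14, 2028 + 45 days = May 29, 2028; completed May 26, 2028, before the deadline.
(3) the permitted window runs from May 26, 2028 + 12 = Jun 7, 2028 to May 26, 2028 + 48 = Jul 13, 2028; Jul 18, 2028 is 5 days past the end of the window.
No need to go further; step 3 was not satisfied.

Step 3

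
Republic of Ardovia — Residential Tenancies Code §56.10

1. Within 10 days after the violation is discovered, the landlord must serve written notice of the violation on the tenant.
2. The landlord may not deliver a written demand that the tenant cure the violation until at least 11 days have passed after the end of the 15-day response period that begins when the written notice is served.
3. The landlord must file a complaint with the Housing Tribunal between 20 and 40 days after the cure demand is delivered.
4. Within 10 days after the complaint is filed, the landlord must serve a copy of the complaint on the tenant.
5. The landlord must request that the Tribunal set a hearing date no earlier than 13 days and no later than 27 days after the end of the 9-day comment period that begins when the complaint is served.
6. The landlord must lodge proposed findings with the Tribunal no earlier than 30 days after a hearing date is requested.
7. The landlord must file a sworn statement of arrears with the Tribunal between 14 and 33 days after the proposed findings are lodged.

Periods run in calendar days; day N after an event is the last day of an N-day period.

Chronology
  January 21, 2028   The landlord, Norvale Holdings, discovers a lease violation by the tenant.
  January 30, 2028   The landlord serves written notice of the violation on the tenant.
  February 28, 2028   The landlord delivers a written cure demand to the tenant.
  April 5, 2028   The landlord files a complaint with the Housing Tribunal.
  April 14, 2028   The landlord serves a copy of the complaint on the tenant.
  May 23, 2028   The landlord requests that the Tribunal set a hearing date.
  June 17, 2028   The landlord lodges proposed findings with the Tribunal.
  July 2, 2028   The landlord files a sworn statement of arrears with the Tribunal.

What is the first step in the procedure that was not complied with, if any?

Step 5

(1) due by January 21, 2028 + 10 days = January 31, 2028; January 30, 2028 is within that limit.
(2) permitted from February 14, 2028 + 11 days = February 25, 2028 onward; done February 28, 2028 — permitted.
(3) the permitted window runs from February 28, 2028 + 20 = March 19, 2028 to February 28, 2028 + 40 = April 8, 2028; done April 5, 2028 — within the window.
(4) due by April 5, 2028 + 10 days = April 15, 2028; April 14, 2028 is within that limit.
(5) the permitted window runs from April 23, 2028 + 13 = May 6, 2028 to April 23, 2028 + 27 = May 20, 2028; May 23, 2028 is 3 days past the end of the window.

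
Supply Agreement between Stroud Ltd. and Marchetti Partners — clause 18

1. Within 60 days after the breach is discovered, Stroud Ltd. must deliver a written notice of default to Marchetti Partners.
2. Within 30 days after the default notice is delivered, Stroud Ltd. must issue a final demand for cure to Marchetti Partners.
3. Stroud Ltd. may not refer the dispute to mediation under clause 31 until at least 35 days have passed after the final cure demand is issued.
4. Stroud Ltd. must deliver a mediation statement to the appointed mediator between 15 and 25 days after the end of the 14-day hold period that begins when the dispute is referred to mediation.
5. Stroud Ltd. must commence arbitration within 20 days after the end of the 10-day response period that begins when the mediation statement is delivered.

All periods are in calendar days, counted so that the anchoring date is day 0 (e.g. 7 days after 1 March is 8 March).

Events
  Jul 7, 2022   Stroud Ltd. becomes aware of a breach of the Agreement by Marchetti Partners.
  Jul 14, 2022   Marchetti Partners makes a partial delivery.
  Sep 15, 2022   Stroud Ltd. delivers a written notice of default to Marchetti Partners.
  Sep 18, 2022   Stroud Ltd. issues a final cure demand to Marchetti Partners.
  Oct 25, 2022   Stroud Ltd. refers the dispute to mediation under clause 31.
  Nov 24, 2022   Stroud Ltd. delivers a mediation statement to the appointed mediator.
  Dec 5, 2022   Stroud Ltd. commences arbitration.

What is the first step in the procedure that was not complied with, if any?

Step 1

Step 1 — counting 60 days from Jul 7, 2022 (when the breach is discovered) gives a deadline of Sep 5, 2022; not done until Sep 15, 2022, 10 days after the deadline.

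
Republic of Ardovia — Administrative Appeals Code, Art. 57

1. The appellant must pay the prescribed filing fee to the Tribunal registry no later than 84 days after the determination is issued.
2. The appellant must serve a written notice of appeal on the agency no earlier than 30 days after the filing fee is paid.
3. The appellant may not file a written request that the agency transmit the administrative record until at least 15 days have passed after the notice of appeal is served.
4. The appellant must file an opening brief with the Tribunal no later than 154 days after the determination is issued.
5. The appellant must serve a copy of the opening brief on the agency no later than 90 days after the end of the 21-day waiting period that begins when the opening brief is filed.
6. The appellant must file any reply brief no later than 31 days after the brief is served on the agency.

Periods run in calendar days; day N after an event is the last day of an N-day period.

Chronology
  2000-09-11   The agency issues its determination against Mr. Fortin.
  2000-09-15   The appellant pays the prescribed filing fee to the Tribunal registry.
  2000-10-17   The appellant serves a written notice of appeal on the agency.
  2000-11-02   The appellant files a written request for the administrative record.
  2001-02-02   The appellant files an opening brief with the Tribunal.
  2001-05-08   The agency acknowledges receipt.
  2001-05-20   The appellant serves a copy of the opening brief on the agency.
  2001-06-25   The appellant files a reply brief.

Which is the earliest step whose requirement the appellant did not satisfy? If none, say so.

Step 6

Step 1: 84 days after 2000-09-11 (when the determination is issued) is 2000-12-04; completed 2000-09-15, before the deadline.
Step 2: the earliest permitted date is 30 days after 2000-09-15 (when the filing fee is paid), i.e. 2000-10-15; done 2000-10-17 — permitted.
Step 3: the earliest permitted date is 15 days after 2000-10-17 (when the notice of appeal is served), i.e. 2000-11-01; done 2000-11-02 — permitted.
Step 4: 154 days after 2000-09-11 (when the determination is issued) is 2001-02-12; done 2001-02-02 — timely.
Step 5: 90 days after 2001-02-23 (end of the 21-day waiting period, which began when the opening brief is filed on 2001-02-02) is 2001-05-24; done 2001-05-20 — timely.
Step 6: 31 days after 2001-05-20 (when the brief is served on the agency) is 2001-06-20; 2001-06-25 misses that deadline by 5 days.
The analysis stops there.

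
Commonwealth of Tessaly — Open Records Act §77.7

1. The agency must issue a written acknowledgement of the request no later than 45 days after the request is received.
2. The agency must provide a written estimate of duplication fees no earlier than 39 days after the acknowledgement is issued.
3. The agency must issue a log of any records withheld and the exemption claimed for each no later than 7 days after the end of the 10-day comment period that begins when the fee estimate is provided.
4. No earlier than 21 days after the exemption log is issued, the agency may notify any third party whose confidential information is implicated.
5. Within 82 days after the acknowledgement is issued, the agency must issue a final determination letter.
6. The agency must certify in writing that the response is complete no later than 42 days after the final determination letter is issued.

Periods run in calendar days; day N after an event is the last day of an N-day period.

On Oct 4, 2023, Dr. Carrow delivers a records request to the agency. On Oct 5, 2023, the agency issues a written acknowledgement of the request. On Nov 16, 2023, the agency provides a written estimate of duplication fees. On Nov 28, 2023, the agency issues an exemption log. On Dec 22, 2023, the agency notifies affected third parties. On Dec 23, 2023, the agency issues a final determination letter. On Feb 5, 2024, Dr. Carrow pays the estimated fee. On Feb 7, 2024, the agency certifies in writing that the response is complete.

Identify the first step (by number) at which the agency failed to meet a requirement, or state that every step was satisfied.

Step 1 — counting 45 days from Oct 4, 2023 (when the request is received) gives a deadline of Nov 18, 2023; done Oct 5, 2023 — timely.
Step 2 — must wait 39 days from Oct 5, 2023 (when the acknowledgement is issued), so not before Nov 13, 2023; done Nov 16, 2023, after the minimum wait.
Step 3 — counting 7 days from Nov 26, 2023 (end of the 10-day comment period, which began when the fee estimate is provided on Nov 16, 2023) gives a deadline of Dec 3, 2023; done Nov 28, 2023 — timely.
Step 4 — must wait 21 days from Nov 28, 2023 (when the exemption log is issued), so not before Dec 19, 2023; done Dec 22, 2023, after the minimum wait.
Step 5 — counting 82 days from Oct 5, 2023 (when the acknowledgement is issued) gives a deadline of Dec 26, 2023; Dec 23, 2023 is within that limit.
Step 6 — counting 42 days from Dec 23, 2023 (when the final determination letter is issued) gives a deadline of Feb 3, 2024; not done until Feb 7, 2024, 4 days after the deadline.

Step 6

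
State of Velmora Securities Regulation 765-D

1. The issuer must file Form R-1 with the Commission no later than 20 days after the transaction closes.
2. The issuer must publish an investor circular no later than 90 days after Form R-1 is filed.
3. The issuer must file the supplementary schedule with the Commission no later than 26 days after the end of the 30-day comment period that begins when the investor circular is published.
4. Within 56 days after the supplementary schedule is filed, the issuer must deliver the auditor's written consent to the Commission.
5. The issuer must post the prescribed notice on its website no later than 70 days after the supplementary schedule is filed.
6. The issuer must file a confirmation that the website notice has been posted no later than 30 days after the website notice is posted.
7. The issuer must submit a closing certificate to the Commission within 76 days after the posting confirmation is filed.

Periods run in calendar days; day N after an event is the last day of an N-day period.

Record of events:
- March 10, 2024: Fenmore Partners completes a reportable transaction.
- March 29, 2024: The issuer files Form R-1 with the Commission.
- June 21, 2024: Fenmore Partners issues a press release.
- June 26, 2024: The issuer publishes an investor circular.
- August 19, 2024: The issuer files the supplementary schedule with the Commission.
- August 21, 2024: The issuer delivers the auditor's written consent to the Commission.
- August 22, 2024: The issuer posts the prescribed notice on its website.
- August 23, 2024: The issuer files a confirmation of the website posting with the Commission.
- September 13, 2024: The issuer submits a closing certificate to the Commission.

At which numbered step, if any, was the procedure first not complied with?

(1) due by March 10, 2024 + 20 days = March 30, 2024; completed March 29, 2024, before the deadline.
(2) due by March 29, 2024 + 90 days = June 27, 2024; done June 26, 2024 — timely.
(3) due by July 26, 2024 + 26 days = August 21, 2024; done August 19, 2024 — timely.
(4) due by August 19, 2024 + 56 days = October 14, 2024; done August 21, 2024 — timely.
(5) due by August 19, 2024 + 70 days = October 28, 2024; August 22, 2024 is within that limit.
(6) due by August 22, 2024 + 30 days = September 21, 2024; August 23, 2024 is within that limit.
(7) due by August 23, 2024 + 76 days = November 7, 2024; done September 13, 2024 — timely.

None — every step was satisfied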